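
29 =29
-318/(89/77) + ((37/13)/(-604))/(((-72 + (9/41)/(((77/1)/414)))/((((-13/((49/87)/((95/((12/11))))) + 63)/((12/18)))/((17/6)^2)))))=-19326302881469397/70239713822096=-275.15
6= 6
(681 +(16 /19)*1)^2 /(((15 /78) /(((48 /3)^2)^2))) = 57195005870080 /361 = 158434919307.70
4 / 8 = 1 / 2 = 0.50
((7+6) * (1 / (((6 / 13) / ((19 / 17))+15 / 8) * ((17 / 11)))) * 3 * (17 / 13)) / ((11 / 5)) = 9880 / 1507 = 6.56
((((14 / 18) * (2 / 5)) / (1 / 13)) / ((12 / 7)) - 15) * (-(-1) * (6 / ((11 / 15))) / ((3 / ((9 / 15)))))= -3413 / 165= -20.68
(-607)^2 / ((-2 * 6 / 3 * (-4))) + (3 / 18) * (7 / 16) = 2210701 / 96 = 23028.14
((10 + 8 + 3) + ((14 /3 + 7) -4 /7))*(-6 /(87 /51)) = -22916 /203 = -112.89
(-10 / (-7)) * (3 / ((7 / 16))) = 480 / 49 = 9.80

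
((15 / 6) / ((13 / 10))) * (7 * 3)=40.38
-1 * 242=-242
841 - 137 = 704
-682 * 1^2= -682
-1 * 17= -17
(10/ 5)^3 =8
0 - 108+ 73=-35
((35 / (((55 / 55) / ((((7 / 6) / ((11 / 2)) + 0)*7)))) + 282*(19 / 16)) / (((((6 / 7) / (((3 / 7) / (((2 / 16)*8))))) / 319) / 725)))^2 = 4610554479927030625 / 2304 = 2001108715246107.04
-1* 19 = -19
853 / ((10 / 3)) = 2559 / 10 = 255.90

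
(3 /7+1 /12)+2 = 211 /84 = 2.51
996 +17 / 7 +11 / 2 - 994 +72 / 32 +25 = 1041 / 28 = 37.18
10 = 10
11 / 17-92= -1553 / 17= -91.35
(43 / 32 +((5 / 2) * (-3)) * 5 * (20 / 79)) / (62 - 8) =-20603 / 136512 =-0.15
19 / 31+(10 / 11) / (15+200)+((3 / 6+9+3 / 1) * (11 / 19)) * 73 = 294703587 / 557194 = 528.91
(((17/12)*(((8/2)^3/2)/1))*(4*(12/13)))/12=544/39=13.95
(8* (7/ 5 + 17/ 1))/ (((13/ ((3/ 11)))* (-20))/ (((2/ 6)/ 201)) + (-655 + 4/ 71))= -52256/ 204307805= -0.00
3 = 3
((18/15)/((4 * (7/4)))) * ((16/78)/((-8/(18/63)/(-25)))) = 20/637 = 0.03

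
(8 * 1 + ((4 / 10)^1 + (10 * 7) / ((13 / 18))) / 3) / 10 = 3943 / 975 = 4.04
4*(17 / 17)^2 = 4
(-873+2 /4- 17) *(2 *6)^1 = -10674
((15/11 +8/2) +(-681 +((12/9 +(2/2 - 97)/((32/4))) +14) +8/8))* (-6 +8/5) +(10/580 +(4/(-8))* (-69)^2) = 249364/435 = 573.25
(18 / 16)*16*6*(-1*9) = -972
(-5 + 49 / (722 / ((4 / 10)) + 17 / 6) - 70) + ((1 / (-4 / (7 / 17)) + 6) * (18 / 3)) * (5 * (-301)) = -19666306059 / 368798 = -53325.41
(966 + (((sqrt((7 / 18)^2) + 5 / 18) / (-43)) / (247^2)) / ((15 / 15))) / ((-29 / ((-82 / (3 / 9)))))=8194.34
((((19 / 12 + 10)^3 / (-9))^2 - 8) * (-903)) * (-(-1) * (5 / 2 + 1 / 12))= -67282243857781099 / 967458816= -69545331.28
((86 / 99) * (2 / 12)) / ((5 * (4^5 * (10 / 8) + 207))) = 43 / 2208195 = 0.00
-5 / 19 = -0.26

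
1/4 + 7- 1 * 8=-3/4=-0.75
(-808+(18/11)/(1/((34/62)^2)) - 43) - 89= -9931538/10571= -939.51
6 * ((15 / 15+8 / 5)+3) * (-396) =-66528 / 5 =-13305.60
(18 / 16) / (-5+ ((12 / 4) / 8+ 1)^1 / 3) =-27 / 109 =-0.25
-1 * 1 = -1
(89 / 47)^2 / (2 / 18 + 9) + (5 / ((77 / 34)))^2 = 5657560681 / 1073967202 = 5.27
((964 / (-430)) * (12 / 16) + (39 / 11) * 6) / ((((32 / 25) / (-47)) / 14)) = -152437215 / 15136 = -10071.17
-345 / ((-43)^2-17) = -0.19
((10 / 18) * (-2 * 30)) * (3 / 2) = -50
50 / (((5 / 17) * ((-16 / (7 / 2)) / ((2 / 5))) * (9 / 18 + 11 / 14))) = -833 / 72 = -11.57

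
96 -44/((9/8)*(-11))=896/9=99.56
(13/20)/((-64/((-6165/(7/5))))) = 80145/1792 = 44.72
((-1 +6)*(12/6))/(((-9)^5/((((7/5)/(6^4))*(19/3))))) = -133/114791256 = -0.00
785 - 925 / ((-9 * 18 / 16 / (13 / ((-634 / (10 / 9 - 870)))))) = 557550005 / 231093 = 2412.67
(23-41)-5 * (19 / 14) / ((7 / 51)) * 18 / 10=-10485 / 98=-106.99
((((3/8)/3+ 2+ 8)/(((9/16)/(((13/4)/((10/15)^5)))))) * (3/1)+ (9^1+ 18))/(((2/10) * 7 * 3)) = 145035/448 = 323.74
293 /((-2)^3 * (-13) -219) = -293 /115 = -2.55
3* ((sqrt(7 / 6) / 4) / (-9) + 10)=30 - sqrt(42) / 72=29.91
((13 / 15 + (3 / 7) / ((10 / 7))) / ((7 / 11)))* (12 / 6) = 11 / 3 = 3.67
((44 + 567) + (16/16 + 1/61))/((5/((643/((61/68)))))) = 87737.06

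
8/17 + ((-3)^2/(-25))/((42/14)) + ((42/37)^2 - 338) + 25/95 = -3715451086/11054675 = -336.10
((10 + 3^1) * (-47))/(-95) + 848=81171/95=854.43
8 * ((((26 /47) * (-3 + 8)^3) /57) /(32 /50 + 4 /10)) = 25000 /2679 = 9.33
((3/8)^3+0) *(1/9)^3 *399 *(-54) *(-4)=6.23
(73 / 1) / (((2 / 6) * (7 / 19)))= 594.43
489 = 489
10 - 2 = 8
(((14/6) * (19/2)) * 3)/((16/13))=1729/32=54.03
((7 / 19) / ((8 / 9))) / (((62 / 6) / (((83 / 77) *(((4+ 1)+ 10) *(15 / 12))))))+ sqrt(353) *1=168075 / 207328+ sqrt(353)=19.60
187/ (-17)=-11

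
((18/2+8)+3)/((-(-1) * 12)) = 5/3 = 1.67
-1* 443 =-443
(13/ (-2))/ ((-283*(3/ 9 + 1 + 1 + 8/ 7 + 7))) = 273/ 124520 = 0.00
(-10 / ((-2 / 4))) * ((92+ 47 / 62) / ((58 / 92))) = 2645460 / 899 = 2942.67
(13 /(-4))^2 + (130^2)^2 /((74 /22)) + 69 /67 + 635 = 3367938766439 /39664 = 84911727.67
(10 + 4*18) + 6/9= 82.67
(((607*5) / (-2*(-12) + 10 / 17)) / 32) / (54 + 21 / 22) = 51595 / 735072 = 0.07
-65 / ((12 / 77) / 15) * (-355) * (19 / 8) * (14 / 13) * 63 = 5725999125 / 16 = 357874945.31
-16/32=-1/2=-0.50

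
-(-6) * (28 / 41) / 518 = 12 / 1517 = 0.01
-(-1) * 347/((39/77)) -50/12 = 53113/78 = 680.94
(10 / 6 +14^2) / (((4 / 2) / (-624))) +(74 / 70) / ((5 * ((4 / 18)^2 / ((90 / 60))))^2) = -3451447187 / 56000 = -61632.99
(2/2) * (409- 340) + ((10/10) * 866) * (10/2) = 4399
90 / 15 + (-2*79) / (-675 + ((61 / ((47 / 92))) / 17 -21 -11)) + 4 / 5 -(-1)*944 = 2659453084 / 2796405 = 951.03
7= 7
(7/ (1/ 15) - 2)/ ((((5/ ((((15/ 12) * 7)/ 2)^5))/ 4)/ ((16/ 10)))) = 216390125/ 1024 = 211318.48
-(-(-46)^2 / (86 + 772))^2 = -1119364 / 184041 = -6.08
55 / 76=0.72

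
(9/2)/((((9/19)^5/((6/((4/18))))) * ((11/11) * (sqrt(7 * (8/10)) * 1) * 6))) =2476099 * sqrt(35)/40824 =358.83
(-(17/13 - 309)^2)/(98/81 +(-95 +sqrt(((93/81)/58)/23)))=1009.75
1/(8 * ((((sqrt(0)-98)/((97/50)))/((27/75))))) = -873/980000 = -0.00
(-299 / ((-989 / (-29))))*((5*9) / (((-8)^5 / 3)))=50895 / 1409024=0.04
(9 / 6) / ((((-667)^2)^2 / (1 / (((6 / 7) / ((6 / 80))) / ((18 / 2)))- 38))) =-8931 / 31668195571360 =-0.00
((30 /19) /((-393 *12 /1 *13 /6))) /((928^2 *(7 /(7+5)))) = -15 /48764328704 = -0.00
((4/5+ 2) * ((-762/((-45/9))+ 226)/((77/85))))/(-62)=-2924/155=-18.86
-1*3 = -3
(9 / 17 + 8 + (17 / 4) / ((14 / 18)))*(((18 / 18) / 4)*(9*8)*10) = 299745 / 119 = 2518.87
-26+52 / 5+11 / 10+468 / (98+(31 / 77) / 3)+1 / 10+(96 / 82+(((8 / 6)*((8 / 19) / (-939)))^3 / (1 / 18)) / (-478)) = -160084077769424612818156 / 18921822267878574561765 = -8.46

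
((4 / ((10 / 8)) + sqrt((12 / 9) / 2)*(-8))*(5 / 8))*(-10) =-20 + 50*sqrt(6) / 3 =20.82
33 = 33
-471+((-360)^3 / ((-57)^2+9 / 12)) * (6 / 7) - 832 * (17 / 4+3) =-570490493 / 30331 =-18808.83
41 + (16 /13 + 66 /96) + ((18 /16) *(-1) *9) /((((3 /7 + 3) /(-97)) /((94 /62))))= 12308411 /25792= 477.22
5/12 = 0.42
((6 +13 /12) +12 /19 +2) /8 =2215 /1824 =1.21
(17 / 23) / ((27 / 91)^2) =140777 / 16767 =8.40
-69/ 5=-13.80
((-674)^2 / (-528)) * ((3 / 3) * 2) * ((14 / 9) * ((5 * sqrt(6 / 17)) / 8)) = -3974915 * sqrt(102) / 40392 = -993.88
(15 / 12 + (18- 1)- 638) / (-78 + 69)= 68.86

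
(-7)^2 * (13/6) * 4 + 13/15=6383/15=425.53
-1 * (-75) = 75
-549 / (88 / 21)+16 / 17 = -194585 / 1496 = -130.07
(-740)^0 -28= -27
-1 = -1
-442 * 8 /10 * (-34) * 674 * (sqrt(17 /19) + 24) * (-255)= -49590957312 - 2066289888 * sqrt(323) /19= -51545471874.44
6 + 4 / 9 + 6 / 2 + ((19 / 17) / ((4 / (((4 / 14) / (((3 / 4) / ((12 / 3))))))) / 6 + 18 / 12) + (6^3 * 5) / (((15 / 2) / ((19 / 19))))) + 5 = 754238 / 4743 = 159.02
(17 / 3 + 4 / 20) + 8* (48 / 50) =13.55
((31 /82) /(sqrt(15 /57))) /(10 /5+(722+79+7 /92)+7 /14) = 1426 * sqrt(95) /15155445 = 0.00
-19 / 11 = -1.73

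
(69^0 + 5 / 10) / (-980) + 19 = 37237 / 1960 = 19.00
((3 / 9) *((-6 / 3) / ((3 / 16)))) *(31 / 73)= -992 / 657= -1.51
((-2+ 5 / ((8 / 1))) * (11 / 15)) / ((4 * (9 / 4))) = -121 / 1080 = -0.11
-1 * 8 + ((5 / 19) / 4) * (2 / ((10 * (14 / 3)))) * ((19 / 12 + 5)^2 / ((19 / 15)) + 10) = -2547323 / 323456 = -7.88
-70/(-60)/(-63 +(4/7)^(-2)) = -8/411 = -0.02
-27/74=-0.36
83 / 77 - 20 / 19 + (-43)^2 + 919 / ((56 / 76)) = 9059597 / 2926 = 3096.24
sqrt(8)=2 * sqrt(2)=2.83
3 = 3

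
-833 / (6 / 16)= -6664 / 3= -2221.33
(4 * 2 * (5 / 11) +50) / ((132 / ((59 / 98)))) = 17405 / 71148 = 0.24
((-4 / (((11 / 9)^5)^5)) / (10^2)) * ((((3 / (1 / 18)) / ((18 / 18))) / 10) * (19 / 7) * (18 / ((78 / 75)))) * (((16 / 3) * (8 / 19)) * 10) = -14886332672778255280739883264 / 9859582408483418705806552841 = -1.51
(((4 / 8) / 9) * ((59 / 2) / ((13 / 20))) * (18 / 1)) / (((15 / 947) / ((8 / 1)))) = 893968 / 39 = 22922.26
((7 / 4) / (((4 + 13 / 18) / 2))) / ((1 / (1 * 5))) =63 / 17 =3.71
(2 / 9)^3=8 / 729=0.01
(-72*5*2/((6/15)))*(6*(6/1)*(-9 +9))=0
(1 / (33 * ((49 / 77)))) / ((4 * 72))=0.00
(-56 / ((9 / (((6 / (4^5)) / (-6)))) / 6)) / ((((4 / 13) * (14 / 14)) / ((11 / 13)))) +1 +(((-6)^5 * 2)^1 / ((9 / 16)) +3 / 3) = -27645.90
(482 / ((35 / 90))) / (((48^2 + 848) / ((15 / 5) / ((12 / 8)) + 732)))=796023 / 2758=288.62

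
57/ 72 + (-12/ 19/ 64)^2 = 219515/ 277248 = 0.79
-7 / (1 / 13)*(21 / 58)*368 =-351624 / 29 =-12124.97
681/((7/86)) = 58566/7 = 8366.57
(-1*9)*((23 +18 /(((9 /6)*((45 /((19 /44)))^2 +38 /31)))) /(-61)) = 12580627527 /3707156599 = 3.39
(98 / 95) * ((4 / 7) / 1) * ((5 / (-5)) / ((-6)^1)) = 28 / 285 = 0.10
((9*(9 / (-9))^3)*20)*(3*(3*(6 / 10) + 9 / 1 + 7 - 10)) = -4212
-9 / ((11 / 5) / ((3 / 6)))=-45 / 22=-2.05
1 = 1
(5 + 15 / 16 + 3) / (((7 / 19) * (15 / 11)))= 17.79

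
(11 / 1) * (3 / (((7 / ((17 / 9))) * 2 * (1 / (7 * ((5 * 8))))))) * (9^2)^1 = 100980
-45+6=-39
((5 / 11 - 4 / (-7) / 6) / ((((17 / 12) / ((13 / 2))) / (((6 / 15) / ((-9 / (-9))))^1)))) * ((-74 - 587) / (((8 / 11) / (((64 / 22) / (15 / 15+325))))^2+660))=-0.09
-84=-84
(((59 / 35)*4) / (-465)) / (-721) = 0.00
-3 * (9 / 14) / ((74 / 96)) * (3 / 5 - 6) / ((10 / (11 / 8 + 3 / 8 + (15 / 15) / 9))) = 16281 / 6475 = 2.51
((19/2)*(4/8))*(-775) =-14725/4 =-3681.25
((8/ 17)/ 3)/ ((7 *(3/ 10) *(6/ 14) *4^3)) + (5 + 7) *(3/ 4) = 16529/ 1836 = 9.00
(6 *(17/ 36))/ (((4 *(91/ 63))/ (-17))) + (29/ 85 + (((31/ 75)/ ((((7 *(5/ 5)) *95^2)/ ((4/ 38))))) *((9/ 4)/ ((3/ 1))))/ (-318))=-67446027700327/ 8435644035000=-8.00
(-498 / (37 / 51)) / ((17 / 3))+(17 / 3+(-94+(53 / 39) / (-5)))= -1513276 / 7215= -209.74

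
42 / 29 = 1.45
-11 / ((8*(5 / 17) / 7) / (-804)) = 263109 / 10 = 26310.90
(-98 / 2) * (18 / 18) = -49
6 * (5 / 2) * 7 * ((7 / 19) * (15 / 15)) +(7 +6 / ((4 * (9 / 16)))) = 2756 / 57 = 48.35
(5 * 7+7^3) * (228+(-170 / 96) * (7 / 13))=8925651 / 104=85823.57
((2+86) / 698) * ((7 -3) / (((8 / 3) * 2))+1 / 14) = 253 / 2443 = 0.10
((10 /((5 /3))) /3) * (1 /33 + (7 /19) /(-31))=716 /19437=0.04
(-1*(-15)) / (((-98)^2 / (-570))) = -4275 / 4802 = -0.89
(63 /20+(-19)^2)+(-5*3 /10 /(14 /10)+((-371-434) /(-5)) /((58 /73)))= 565.72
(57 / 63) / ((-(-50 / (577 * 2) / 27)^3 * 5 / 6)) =143681988082482 / 546875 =262732778.21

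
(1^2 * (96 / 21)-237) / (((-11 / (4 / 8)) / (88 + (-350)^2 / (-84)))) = -14477.48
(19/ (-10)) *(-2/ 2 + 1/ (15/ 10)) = 19/ 30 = 0.63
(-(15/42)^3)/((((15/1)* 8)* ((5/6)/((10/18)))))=-25/98784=-0.00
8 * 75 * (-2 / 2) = -600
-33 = -33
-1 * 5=-5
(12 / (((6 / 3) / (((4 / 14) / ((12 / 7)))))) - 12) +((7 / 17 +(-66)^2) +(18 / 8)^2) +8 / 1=1185505 / 272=4358.47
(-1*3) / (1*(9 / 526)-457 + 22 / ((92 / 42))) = 36294 / 5407073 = 0.01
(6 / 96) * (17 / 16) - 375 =-95983 / 256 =-374.93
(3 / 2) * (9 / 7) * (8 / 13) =108 / 91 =1.19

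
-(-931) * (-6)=-5586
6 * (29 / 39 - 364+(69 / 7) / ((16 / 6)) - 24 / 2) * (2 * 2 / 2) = -4458.72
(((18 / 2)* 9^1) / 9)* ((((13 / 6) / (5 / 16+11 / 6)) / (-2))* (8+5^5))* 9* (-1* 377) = 4974965892 / 103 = 48300639.73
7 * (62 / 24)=217 / 12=18.08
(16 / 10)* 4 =32 / 5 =6.40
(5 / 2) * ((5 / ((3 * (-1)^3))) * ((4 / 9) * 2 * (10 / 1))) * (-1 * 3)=1000 / 9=111.11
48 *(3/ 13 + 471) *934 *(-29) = -7964584128/ 13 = -612660317.54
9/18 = 0.50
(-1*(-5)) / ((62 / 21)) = 1.69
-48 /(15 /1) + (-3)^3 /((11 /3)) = -581 /55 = -10.56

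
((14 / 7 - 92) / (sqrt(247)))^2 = 8100 / 247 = 32.79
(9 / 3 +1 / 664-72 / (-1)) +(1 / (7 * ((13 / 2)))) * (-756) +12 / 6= 521253 / 8632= 60.39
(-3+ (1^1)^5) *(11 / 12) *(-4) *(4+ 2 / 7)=220 / 7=31.43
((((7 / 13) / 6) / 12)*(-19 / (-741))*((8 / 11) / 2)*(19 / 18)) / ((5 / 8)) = 266 / 2258685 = 0.00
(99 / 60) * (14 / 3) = 77 / 10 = 7.70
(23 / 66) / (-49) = -23 / 3234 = -0.01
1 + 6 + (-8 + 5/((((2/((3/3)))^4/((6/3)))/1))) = -3/8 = -0.38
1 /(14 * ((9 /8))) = 4 /63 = 0.06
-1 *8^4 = -4096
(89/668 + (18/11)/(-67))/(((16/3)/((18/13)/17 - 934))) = -8292320493/435207344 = -19.05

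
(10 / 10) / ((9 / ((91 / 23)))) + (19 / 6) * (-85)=-111253 / 414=-268.73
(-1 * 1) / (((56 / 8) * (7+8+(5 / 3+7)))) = -3 / 497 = -0.01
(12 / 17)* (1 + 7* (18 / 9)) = 180 / 17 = 10.59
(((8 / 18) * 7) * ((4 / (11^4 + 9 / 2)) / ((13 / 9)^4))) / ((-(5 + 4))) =-18144 / 836580251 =-0.00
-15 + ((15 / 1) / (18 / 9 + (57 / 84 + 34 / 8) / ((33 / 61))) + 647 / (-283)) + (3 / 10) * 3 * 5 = -11075047 / 968426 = -11.44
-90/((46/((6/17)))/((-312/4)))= 21060/391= 53.86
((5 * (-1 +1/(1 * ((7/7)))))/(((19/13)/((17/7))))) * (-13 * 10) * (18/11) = 0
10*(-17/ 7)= -170/ 7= -24.29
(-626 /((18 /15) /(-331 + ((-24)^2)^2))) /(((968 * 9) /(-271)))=140570796175 /26136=5378435.73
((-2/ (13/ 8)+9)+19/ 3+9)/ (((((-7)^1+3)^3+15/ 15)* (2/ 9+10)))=-901/ 25116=-0.04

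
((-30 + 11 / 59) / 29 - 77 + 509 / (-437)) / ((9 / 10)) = -592130210 / 6729363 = -87.99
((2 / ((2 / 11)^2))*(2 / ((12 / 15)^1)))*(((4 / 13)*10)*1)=6050 / 13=465.38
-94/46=-47/23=-2.04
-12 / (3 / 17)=-68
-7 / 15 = -0.47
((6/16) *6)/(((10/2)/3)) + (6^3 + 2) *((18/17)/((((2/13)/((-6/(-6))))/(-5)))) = -2550141/340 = -7500.41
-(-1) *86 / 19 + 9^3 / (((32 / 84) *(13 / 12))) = 874849 / 494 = 1770.95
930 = 930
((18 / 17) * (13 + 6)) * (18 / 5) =6156 / 85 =72.42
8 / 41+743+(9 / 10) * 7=307293 / 410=749.50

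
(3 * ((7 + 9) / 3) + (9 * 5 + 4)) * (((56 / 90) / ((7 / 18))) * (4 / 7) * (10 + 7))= 7072 / 7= 1010.29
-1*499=-499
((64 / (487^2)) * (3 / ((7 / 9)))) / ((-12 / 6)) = -864 / 1660183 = -0.00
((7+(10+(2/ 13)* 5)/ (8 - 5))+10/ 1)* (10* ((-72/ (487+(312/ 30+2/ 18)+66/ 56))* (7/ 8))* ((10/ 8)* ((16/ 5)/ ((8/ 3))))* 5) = -1593553500/ 8168537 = -195.08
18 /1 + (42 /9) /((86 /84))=970 /43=22.56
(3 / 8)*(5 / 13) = 15 / 104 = 0.14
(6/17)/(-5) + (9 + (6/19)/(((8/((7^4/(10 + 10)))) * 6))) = 502289/51680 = 9.72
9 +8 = 17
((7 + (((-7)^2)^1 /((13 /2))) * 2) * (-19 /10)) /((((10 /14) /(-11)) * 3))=215.32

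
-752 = -752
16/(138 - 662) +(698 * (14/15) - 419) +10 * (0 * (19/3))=456737/1965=232.44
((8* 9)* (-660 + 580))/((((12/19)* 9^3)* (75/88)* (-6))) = 2.45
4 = 4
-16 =-16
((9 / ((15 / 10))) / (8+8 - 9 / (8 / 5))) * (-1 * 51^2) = -124848 / 83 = -1504.19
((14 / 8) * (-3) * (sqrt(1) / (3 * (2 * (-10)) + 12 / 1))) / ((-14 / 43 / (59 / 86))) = -59 / 256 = -0.23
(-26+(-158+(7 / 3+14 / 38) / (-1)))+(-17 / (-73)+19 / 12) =-1025745 / 5548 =-184.89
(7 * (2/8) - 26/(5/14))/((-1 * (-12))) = -1421/240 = -5.92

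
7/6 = 1.17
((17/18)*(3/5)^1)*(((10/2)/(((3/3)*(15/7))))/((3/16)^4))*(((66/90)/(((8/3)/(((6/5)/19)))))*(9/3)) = 10723328/192375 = 55.74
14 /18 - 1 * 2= -11 /9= -1.22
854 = 854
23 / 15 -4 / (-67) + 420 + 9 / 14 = 5940859 / 14070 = 422.24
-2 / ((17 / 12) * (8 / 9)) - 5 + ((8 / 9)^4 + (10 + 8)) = 1342466 / 111537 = 12.04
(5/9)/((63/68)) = 340/567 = 0.60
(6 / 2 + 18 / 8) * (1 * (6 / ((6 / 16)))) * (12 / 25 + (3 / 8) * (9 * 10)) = 71883 / 25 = 2875.32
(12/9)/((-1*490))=-0.00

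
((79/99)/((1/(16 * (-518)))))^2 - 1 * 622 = 428694085282/9801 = 43739831.17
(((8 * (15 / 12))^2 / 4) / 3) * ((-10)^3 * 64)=-1600000 / 3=-533333.33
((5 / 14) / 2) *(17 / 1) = 85 / 28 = 3.04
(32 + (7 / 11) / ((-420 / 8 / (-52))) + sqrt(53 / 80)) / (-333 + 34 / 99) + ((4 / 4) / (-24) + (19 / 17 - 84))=-5577700961 / 67183320 - 99 *sqrt(265) / 658660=-83.02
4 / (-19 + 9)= -2 / 5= -0.40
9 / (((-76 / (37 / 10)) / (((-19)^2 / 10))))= -6327 / 400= -15.82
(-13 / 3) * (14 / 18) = -91 / 27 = -3.37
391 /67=5.84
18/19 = 0.95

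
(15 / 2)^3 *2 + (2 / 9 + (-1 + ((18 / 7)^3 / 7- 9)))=72295175 / 86436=836.40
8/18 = 4/9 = 0.44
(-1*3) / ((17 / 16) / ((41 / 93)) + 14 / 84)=-5904 / 5071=-1.16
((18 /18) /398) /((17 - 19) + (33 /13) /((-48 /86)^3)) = -29952 /197882615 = -0.00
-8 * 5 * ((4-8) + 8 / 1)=-160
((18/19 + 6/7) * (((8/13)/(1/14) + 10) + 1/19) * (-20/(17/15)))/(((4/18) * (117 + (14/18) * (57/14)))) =-8963784000/402654707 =-22.26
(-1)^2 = 1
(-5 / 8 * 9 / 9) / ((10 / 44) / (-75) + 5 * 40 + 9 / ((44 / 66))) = -825 / 281816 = -0.00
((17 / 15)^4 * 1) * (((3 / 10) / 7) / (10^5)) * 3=83521 / 39375000000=0.00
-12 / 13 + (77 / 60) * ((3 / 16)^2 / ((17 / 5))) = -205893 / 226304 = -0.91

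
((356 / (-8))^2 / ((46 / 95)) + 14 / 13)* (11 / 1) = 107635121 / 2392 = 44997.96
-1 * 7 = -7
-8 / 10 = -4 / 5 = -0.80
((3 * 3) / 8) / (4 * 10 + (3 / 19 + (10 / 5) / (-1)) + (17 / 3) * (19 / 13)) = 6669 / 275296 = 0.02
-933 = -933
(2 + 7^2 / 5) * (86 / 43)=118 / 5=23.60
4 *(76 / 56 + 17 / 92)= 993 / 161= 6.17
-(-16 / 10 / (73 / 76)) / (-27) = -608 / 9855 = -0.06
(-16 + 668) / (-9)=-652 / 9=-72.44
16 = 16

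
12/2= 6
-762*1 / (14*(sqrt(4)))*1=-381 / 14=-27.21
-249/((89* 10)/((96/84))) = -996/3115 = -0.32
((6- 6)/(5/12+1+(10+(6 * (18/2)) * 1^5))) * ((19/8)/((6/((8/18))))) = 0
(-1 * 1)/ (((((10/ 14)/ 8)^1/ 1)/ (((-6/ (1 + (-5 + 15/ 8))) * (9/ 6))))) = -4032/ 85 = -47.44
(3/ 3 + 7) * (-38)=-304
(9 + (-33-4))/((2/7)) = -98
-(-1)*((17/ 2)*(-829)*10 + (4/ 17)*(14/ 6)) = -3593687/ 51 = -70464.45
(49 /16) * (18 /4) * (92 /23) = 55.12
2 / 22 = 1 / 11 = 0.09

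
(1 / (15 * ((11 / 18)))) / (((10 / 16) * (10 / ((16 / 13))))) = 384 / 17875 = 0.02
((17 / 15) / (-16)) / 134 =-17 / 32160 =-0.00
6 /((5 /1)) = 6 /5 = 1.20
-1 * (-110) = 110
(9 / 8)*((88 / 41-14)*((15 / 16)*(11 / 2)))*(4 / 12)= -120285 / 5248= -22.92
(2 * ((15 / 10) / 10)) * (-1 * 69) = -207 / 10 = -20.70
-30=-30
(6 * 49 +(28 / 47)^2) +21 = 696619 / 2209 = 315.35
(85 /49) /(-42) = -85 /2058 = -0.04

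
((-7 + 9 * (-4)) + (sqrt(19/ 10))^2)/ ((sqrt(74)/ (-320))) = 6576 * sqrt(74)/ 37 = 1528.89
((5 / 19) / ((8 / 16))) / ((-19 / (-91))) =910 / 361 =2.52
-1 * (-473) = 473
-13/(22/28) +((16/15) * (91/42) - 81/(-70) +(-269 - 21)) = -420065/1386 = -303.08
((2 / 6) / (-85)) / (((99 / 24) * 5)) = -8 / 42075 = -0.00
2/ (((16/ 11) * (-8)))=-11/ 64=-0.17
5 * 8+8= 48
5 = 5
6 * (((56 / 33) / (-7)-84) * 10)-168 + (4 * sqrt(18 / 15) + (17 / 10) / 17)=-574469 / 110 + 4 * sqrt(30) / 5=-5218.06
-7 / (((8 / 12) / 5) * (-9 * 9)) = 0.65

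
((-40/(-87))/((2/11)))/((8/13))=715/174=4.11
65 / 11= 5.91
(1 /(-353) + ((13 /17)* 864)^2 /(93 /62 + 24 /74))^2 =14897510177035552566361 /260186707225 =57256999544.38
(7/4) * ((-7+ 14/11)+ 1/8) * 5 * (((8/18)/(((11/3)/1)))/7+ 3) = -1718105/11616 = -147.91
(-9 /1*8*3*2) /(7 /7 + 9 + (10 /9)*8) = -22.87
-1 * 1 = -1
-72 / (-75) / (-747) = -0.00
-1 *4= -4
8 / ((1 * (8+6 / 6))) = 8 / 9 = 0.89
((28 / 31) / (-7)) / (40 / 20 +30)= -0.00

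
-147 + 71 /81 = -11836 /81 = -146.12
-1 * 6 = -6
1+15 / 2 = 8.50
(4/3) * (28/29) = 112/87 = 1.29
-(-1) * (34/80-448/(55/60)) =-488.30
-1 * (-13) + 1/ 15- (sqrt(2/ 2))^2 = 181/ 15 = 12.07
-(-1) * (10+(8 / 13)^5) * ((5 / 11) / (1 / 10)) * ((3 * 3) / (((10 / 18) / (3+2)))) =1379097900 / 371293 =3714.31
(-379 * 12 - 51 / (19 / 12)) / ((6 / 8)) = -116032 / 19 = -6106.95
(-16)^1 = -16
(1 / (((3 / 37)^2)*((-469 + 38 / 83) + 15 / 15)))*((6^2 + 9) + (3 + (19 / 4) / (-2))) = -41473855 / 2794032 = -14.84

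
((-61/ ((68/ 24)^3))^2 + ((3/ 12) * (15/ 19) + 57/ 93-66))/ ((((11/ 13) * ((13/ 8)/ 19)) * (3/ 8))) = -52771180392752/ 24692733087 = -2137.11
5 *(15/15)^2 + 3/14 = 73/14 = 5.21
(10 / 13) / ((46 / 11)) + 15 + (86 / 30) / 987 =67227557 / 4426695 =15.19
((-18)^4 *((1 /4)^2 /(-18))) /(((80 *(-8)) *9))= 81 /1280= 0.06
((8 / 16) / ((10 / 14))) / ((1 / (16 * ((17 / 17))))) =56 / 5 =11.20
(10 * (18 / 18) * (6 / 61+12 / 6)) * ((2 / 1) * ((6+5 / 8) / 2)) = 8480 / 61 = 139.02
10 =10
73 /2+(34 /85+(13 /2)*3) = 282 /5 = 56.40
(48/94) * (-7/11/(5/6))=-0.39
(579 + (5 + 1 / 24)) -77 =12169 / 24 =507.04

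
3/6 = 1/2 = 0.50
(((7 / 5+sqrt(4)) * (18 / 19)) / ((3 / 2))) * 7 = 1428 / 95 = 15.03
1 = 1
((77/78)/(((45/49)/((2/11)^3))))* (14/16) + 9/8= 1920799/1698840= 1.13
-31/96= -0.32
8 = 8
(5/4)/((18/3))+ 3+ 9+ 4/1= 389/24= 16.21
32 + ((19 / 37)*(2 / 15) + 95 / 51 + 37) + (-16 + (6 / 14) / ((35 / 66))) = 5153830 / 92463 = 55.74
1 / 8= 0.12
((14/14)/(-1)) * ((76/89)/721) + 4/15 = 255536/962535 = 0.27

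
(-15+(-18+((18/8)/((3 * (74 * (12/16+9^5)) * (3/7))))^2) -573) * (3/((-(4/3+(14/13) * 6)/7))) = 16847426298006304637/10319309136139456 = 1632.61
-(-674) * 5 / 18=1685 / 9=187.22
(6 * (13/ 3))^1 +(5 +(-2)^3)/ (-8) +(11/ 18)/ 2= 1921/ 72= 26.68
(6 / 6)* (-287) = -287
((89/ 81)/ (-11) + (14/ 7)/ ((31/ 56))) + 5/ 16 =1690633/ 441936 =3.83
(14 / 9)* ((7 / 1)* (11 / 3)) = 1078 / 27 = 39.93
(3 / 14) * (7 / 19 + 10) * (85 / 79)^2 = 4269975 / 1660106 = 2.57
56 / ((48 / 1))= 7 / 6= 1.17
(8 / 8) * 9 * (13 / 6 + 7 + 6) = 273 / 2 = 136.50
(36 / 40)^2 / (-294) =-27 / 9800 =-0.00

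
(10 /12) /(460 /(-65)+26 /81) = -1755 /14228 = -0.12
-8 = -8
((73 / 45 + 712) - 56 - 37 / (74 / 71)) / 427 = 55991 / 38430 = 1.46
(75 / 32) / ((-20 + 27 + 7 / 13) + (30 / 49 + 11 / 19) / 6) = 544635 / 1797904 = 0.30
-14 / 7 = -2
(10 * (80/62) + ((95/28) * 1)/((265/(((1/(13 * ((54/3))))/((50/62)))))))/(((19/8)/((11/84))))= 38198360849/53690118300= 0.71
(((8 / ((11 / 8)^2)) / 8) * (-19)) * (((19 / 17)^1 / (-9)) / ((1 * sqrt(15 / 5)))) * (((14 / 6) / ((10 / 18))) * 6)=323456 * sqrt(3) / 30855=18.16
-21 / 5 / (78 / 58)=-203 / 65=-3.12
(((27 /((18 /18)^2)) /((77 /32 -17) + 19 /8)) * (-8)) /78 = 1152 /5083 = 0.23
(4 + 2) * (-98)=-588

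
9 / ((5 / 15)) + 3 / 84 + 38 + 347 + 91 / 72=208303 / 504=413.30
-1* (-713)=713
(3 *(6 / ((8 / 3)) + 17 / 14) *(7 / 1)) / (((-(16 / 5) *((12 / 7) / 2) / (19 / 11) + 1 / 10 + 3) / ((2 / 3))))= 64505 / 2011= 32.08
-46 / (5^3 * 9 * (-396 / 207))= 529 / 24750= 0.02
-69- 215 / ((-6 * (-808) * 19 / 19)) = -334727 / 4848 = -69.04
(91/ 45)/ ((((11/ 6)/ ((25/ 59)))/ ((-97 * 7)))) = -617890/ 1947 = -317.35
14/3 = 4.67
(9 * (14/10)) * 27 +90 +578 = 5041/5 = 1008.20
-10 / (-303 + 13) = 1 / 29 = 0.03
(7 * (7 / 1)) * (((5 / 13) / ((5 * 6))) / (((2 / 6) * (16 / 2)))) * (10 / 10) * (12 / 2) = 147 / 104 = 1.41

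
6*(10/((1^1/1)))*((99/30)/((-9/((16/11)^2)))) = -512/11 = -46.55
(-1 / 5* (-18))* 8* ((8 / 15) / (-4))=-96 / 25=-3.84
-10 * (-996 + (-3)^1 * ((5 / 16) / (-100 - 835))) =9959.99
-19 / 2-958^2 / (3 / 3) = -1835547 / 2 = -917773.50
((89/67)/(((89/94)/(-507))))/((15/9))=-142974/335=-426.79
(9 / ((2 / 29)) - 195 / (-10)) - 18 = 132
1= 1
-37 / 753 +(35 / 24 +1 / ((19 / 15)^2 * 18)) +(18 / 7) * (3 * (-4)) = -447748621 / 15222648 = -29.41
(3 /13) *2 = 6 /13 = 0.46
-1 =-1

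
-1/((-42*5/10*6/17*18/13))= 221/2268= 0.10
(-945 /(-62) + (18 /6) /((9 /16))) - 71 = -9379 /186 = -50.42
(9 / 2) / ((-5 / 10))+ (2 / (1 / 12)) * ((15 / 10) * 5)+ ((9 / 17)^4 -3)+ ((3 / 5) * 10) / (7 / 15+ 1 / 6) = 281757471 / 1586899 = 177.55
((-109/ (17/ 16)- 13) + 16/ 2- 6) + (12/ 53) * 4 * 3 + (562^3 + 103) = 159931392436/ 901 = 177504320.13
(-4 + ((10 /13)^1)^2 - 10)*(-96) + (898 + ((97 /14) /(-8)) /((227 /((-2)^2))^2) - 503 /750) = 99874497795829 /45719105250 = 2184.52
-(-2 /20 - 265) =2651 /10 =265.10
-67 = -67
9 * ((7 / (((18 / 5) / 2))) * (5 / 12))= 175 / 12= 14.58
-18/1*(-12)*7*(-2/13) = -3024/13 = -232.62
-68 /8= -17 /2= -8.50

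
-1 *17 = -17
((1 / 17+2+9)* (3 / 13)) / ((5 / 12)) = 6768 / 1105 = 6.12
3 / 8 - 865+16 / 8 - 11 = -6989 / 8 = -873.62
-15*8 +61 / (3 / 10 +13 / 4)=-7300 / 71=-102.82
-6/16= -3/8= -0.38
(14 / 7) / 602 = 1 / 301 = 0.00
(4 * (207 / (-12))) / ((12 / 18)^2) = -621 / 4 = -155.25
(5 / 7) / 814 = 5 / 5698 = 0.00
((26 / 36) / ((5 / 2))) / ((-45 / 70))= -182 / 405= -0.45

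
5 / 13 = 0.38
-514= -514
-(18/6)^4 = -81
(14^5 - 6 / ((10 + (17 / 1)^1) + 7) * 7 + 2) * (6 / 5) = 645389.72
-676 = -676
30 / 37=0.81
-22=-22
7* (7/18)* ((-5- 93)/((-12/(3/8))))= 2401/288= 8.34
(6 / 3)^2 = 4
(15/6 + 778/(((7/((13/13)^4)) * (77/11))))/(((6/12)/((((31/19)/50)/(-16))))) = -55831/744800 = -0.07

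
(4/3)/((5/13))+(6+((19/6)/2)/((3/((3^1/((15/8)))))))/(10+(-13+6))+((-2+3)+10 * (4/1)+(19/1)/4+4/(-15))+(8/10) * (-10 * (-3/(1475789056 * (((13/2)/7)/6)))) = 118473249137/2312508744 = 51.23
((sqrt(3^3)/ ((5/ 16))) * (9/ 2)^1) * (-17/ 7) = -3672 * sqrt(3)/ 35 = -181.72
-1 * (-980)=980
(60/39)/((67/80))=1600/871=1.84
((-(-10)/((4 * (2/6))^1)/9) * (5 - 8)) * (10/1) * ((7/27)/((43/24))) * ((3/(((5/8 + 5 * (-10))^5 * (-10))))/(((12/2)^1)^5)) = -28672/60285304337158125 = -0.00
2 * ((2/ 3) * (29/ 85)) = 0.45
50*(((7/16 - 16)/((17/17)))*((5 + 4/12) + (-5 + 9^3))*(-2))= 1135025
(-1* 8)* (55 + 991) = -8368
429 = 429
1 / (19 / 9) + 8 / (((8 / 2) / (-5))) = -9.53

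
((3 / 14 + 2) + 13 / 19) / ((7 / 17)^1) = 13107 / 1862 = 7.04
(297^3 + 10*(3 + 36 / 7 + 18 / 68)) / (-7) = -3117580692 / 833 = -3742593.87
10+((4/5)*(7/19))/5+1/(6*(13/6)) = 62589/6175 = 10.14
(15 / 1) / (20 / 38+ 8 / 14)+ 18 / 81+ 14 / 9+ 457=620789 / 1314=472.44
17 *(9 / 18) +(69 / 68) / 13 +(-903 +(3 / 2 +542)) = -310215 / 884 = -350.92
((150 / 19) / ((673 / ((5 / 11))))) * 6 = 4500 / 140657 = 0.03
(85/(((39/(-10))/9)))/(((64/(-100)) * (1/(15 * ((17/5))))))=15631.01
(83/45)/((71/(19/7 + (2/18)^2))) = 128318/1811565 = 0.07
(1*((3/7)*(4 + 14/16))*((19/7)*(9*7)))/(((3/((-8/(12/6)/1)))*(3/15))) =-33345/14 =-2381.79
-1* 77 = -77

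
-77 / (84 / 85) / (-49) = 935 / 588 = 1.59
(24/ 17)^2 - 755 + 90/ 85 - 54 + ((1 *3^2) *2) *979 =4859839/ 289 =16816.05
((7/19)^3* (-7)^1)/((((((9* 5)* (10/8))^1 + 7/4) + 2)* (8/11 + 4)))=-26411/21400080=-0.00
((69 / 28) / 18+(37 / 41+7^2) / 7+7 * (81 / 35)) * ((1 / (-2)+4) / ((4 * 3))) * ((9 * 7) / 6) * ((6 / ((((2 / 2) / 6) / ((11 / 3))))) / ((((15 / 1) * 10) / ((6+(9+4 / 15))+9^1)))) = 5662798141 / 3690000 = 1534.63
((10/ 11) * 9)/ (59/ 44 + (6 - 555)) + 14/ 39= 323318/ 939783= 0.34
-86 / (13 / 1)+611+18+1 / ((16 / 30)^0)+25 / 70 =113521 / 182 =623.74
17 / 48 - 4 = -175 / 48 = -3.65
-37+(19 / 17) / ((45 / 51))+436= 6004 / 15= 400.27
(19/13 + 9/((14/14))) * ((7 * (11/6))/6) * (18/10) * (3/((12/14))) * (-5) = -9163/13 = -704.85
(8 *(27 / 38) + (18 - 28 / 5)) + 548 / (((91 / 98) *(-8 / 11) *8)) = -823483 / 9880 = -83.35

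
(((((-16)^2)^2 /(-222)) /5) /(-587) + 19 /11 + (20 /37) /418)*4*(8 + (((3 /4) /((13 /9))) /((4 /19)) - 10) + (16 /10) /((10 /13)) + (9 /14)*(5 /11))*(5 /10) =141552431327479 /13631430813000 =10.38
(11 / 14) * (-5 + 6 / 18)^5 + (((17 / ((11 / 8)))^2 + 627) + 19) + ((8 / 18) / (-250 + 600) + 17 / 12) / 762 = -4914885445963 / 5227853400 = -940.13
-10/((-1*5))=2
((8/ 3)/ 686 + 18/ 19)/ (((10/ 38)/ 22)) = 409156/ 5145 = 79.52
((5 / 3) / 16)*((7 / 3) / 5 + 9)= 0.99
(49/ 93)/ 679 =0.00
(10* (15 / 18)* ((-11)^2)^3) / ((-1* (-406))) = 44289025 / 1218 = 36362.09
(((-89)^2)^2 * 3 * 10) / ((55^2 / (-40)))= -3011627568 / 121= -24889484.03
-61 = -61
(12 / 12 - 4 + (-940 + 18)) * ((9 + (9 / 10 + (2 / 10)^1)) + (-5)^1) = -9435 / 2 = -4717.50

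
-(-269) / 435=0.62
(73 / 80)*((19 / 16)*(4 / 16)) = 1387 / 5120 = 0.27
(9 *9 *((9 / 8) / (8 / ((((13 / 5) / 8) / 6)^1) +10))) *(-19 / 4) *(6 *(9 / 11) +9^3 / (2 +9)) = -195.38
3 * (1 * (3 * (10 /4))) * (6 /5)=27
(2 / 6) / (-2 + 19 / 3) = 1 / 13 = 0.08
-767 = -767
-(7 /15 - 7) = 98 /15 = 6.53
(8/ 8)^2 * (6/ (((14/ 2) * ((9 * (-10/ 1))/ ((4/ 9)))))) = -4/ 945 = -0.00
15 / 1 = 15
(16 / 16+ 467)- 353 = 115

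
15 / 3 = 5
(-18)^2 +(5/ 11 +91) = 415.45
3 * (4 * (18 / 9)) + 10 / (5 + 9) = 173 / 7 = 24.71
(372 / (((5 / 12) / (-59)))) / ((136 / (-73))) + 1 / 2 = 4806697 / 170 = 28274.69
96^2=9216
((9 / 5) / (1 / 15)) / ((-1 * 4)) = -27 / 4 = -6.75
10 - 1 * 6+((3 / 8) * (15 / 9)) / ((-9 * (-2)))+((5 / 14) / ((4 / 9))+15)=19997 / 1008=19.84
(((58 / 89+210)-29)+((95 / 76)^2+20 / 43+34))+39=15716987 / 61232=256.68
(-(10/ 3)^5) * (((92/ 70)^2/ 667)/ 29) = -368000/ 10013787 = -0.04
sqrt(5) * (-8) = -8 * sqrt(5) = -17.89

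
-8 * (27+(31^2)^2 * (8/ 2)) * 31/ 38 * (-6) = 2748418584/ 19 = 144653609.68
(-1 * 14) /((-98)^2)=-0.00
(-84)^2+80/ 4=7076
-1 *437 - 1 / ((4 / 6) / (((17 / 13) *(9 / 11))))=-125441 / 286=-438.60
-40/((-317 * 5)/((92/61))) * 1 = 736/19337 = 0.04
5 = 5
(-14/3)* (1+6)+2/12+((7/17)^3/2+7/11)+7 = -1341819/54043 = -24.83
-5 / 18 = -0.28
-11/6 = -1.83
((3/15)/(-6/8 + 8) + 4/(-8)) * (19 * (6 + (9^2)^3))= -1383356541/290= -4770194.97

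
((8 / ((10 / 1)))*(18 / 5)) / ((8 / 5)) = 9 / 5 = 1.80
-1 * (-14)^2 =-196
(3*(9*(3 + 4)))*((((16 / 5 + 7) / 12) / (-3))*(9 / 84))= -459 / 80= -5.74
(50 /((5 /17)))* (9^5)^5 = 122042657907614940090942330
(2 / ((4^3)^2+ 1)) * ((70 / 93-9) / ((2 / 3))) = -767 / 127007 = -0.01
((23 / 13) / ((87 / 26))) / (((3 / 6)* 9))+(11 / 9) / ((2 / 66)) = 40.45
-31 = -31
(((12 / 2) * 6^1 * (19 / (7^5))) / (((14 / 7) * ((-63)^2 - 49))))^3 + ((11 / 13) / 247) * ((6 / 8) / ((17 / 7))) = 2064385513652090636389857 / 1951317957293710341766976000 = 0.00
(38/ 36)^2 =361/ 324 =1.11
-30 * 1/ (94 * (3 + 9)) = -5/ 188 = -0.03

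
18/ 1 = 18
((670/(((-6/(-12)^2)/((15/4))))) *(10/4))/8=-75375/4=-18843.75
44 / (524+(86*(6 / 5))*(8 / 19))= 0.08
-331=-331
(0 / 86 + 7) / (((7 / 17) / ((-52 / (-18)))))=442 / 9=49.11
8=8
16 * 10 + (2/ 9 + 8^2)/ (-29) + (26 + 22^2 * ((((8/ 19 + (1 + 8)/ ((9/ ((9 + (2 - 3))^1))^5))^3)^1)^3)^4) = 10093273961345728487204068125774530117608471759938369411079165695438220933825156951778869124522112759387952831499421042410725005483705259212897375361941448459387681076566329971203278390616083501166670619836436840032/ 80993280827403273055997790135587536692583558087553439971943867893452599473455455438593857533813913565446657755131712891971749645446313638360817197206443455219121034727412046192822506989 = 124618657970585251004724400000.00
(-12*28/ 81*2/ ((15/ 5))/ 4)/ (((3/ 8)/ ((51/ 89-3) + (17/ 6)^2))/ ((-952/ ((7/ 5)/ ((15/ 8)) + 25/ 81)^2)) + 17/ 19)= -68163723600000/ 88207923643621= -0.77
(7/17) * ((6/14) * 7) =21/17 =1.24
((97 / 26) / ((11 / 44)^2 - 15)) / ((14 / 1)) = -388 / 21749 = -0.02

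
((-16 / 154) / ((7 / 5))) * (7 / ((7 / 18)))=-720 / 539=-1.34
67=67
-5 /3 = -1.67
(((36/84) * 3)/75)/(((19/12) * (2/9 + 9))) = 324/275975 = 0.00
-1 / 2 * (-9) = 4.50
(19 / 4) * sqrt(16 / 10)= 19 * sqrt(10) / 10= 6.01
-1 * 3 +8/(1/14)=109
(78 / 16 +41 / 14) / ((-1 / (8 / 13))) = -437 / 91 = -4.80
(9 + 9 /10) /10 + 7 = 799 /100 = 7.99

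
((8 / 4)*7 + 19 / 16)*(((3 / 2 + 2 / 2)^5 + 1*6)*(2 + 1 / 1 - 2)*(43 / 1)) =34659333 / 512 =67694.01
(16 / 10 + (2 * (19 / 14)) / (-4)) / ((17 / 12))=387 / 595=0.65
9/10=0.90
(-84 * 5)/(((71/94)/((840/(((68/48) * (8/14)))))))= -696427200/1207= -576990.22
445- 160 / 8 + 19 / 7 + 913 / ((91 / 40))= 75442 / 91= 829.03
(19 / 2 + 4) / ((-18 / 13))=-39 / 4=-9.75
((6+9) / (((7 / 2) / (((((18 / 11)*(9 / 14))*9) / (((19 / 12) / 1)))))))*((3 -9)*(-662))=1042411680 / 10241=101788.08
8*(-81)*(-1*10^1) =6480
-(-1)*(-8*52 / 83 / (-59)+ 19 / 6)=95539 / 29382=3.25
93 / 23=4.04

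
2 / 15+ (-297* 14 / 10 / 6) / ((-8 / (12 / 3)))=2087 / 60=34.78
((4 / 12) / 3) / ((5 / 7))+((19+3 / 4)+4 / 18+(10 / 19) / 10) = 69017 / 3420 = 20.18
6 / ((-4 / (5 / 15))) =-1 / 2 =-0.50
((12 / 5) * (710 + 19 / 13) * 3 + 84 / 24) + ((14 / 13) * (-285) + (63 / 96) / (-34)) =26215799 / 5440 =4819.08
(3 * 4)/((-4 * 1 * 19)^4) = 3/8340544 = 0.00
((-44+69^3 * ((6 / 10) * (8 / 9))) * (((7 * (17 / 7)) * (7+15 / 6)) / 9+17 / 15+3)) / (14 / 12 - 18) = -1740222548 / 7575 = -229732.35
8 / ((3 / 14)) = 112 / 3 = 37.33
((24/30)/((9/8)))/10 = 16/225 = 0.07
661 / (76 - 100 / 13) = 8593 / 888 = 9.68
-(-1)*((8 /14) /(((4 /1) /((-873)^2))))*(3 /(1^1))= 2286387 /7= 326626.71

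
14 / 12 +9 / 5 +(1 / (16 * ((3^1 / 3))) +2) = 1207 / 240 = 5.03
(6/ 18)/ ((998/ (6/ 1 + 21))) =9/ 998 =0.01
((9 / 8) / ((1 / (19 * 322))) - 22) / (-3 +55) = 2111 / 16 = 131.94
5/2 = 2.50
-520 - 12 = -532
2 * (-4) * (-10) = 80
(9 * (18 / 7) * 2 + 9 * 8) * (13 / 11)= 10764 / 77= 139.79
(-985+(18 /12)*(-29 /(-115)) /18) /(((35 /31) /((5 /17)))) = -42137401 /164220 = -256.59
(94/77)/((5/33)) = 8.06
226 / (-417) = -226 / 417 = -0.54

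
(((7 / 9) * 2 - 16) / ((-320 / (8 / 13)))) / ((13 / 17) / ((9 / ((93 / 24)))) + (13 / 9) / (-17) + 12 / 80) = 170 / 2413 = 0.07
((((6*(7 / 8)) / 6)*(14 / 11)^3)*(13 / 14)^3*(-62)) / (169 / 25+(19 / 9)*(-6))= 35756175 / 2358532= 15.16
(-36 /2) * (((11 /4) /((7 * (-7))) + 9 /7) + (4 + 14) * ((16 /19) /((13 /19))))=-536229 /1274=-420.90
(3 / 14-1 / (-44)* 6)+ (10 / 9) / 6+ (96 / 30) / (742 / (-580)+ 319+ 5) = 106187458 / 194571531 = 0.55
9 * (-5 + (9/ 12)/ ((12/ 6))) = -41.62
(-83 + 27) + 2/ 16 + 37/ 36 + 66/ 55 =-19313/ 360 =-53.65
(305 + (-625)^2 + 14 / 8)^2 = 152827633158.06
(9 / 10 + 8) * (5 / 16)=89 / 32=2.78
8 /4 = 2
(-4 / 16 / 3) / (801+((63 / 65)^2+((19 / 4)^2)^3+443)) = -4326400 / 660939811947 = -0.00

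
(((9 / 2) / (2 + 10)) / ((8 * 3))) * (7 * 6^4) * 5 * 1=2835 / 4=708.75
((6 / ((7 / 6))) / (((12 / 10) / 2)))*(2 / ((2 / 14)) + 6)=171.43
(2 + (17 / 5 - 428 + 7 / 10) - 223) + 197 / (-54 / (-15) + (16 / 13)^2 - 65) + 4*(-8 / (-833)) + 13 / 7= -38918258333 / 60217570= -646.29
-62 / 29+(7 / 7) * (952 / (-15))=-28538 / 435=-65.60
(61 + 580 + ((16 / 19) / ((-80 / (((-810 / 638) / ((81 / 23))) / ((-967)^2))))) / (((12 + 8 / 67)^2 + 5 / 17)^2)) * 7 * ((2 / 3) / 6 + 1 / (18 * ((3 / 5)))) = 914.02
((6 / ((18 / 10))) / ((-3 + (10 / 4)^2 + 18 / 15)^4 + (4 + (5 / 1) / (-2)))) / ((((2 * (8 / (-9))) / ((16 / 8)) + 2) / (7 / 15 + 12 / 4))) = 1664000 / 62982241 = 0.03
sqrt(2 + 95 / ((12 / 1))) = sqrt(357) / 6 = 3.15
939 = 939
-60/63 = -0.95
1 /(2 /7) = 7 /2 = 3.50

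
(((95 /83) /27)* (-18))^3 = -0.44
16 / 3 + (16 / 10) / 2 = 92 / 15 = 6.13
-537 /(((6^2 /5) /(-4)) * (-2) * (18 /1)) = -895 /108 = -8.29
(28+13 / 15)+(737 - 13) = 11293 / 15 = 752.87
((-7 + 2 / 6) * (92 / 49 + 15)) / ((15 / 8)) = -26464 / 441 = -60.01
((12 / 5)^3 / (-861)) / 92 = -144 / 825125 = -0.00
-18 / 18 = -1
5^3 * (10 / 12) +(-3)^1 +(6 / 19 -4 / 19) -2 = 11317 / 114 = 99.27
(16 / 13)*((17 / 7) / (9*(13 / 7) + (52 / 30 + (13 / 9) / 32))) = 391680 / 2423291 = 0.16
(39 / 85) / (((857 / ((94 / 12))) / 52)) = 15886 / 72845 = 0.22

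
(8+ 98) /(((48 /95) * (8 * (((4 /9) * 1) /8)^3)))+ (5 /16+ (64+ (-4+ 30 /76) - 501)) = 46359341 /304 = 152497.83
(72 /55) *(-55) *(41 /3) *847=-833448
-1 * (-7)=7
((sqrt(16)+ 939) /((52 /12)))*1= 2829 /13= 217.62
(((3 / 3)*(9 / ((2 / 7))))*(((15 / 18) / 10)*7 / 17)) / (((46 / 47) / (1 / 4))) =6909 / 25024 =0.28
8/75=0.11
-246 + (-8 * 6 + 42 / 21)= -292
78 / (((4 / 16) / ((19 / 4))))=1482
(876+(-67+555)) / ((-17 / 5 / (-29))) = 197780 / 17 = 11634.12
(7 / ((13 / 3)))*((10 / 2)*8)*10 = 8400 / 13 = 646.15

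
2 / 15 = 0.13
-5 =-5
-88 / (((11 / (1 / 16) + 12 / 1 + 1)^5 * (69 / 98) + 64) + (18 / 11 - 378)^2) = -21296 / 41091099712937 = -0.00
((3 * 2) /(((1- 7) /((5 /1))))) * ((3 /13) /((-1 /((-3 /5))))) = -9 /13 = -0.69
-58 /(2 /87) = -2523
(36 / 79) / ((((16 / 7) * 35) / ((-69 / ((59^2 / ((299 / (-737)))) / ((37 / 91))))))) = 528471 / 28374396820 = 0.00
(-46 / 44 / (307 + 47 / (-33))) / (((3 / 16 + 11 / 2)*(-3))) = 46 / 229411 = 0.00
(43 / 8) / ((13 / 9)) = 387 / 104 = 3.72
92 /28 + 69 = 506 /7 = 72.29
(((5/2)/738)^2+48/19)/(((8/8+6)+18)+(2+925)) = 104572123/39406082688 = 0.00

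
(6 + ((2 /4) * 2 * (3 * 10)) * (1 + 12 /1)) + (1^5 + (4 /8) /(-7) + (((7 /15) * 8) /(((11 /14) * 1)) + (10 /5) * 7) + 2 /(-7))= 959561 /2310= 415.39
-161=-161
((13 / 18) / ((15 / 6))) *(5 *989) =12857 / 9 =1428.56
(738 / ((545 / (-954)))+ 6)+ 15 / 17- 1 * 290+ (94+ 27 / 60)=-54867559 / 37060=-1480.51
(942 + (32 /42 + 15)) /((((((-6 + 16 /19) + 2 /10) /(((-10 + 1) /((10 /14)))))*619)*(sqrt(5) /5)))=382147*sqrt(5) /97183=8.79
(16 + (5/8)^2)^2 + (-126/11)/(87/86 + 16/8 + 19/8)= 22251936559/83488768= 266.53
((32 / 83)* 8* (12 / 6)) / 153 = 512 / 12699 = 0.04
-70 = -70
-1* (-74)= 74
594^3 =209584584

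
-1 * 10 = -10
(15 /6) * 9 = 45 /2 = 22.50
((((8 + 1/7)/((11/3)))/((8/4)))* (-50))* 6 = -25650/77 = -333.12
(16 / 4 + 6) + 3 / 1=13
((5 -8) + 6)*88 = 264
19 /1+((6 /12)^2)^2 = 305 /16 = 19.06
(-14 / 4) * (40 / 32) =-35 / 8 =-4.38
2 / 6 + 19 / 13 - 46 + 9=-1373 / 39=-35.21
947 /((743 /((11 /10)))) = 10417 /7430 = 1.40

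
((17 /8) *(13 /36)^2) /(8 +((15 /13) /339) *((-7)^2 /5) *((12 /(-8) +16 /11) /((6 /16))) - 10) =-46424807 /335750400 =-0.14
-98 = -98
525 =525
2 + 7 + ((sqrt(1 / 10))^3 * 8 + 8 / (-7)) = 2 * sqrt(10) / 25 + 55 / 7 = 8.11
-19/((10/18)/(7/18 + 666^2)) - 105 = -30339467/2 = -15169733.50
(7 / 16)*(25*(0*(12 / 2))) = 0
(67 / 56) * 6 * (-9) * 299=-540891 / 28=-19317.54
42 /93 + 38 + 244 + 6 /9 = 283.12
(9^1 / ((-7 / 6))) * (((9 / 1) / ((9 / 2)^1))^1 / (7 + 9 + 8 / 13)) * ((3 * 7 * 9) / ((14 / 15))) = -5265 / 28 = -188.04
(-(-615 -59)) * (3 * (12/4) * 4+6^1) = 28308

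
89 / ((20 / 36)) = 801 / 5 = 160.20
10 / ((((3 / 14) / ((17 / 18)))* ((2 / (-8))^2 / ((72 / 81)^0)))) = 19040 / 27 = 705.19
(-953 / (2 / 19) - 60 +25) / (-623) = 18177 / 1246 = 14.59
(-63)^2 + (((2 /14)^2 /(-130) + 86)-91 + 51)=25575549 /6370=4015.00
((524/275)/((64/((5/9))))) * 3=131/2640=0.05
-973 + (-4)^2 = -957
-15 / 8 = -1.88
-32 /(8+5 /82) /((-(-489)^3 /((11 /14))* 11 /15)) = -0.00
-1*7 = -7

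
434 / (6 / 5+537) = 2170 / 2691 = 0.81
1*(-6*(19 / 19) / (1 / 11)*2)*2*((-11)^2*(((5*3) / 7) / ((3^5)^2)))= -53240 / 45927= -1.16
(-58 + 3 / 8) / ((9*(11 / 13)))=-5993 / 792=-7.57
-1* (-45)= 45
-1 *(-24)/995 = 24/995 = 0.02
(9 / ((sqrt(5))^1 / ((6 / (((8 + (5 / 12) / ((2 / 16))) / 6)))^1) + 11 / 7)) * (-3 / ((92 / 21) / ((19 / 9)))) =-67191201 / 6486713 + 26921727 * sqrt(5) / 12973426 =-5.72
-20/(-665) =4/133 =0.03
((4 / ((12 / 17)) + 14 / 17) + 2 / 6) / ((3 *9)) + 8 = 3788 / 459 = 8.25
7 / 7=1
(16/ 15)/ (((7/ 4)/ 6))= 128/ 35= 3.66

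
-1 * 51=-51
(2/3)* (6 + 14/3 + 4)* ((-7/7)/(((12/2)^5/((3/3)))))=-11/8748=-0.00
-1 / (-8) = 1 / 8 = 0.12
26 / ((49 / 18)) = 468 / 49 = 9.55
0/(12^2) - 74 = -74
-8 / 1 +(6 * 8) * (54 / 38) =60.21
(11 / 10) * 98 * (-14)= -7546 / 5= -1509.20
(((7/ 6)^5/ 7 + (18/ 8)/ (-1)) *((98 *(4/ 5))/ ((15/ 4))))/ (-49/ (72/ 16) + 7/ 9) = 21133/ 5265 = 4.01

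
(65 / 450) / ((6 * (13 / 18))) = 1 / 30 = 0.03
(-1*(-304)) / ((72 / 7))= 266 / 9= 29.56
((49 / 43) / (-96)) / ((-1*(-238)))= -7 / 140352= -0.00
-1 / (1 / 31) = -31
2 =2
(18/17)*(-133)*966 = -2312604/17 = -136035.53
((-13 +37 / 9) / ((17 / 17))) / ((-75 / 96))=512 / 45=11.38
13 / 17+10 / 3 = 209 / 51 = 4.10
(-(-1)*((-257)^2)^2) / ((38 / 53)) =231210931253 / 38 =6084498190.87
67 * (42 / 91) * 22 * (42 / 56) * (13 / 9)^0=6633 / 13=510.23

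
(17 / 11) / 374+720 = 720.00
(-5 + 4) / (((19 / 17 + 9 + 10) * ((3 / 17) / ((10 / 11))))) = -1445 / 5643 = -0.26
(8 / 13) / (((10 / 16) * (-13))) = -64 / 845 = -0.08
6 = 6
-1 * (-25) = 25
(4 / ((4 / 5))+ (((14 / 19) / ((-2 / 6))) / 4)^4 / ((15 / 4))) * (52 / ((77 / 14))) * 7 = 2383640714 / 7167655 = 332.56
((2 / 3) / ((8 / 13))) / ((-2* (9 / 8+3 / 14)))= -91 / 225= -0.40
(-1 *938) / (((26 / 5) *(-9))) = 2345 / 117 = 20.04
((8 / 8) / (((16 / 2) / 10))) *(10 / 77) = 25 / 154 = 0.16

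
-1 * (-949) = 949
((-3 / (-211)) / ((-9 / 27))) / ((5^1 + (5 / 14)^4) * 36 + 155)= -0.00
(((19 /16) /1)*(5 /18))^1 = 0.33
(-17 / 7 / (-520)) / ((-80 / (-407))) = 6919 / 291200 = 0.02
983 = 983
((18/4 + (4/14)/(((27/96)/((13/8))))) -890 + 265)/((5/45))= -77975/14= -5569.64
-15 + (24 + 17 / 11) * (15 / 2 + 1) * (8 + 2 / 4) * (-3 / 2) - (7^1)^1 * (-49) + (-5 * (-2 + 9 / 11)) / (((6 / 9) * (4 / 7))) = -106699 / 44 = -2424.98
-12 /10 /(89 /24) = -144 /445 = -0.32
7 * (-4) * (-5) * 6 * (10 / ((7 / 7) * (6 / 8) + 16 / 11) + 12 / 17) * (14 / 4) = 15411.38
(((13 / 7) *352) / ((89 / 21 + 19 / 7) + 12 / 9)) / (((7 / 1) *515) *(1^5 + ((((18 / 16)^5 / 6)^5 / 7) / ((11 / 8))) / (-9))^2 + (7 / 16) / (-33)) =10212608066259016866677798689813206670600742627180544 / 466614049345651983215875242078900616110034113424035377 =0.02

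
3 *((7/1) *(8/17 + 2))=882/17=51.88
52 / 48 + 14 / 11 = 311 / 132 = 2.36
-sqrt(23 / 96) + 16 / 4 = 4 - sqrt(138) / 24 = 3.51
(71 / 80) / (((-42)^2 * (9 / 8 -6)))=-71 / 687960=-0.00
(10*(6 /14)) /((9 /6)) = 20 /7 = 2.86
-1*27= -27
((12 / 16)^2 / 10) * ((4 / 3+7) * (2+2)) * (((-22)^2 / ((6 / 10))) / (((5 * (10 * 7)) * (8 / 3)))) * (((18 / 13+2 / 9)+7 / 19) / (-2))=-531311 / 331968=-1.60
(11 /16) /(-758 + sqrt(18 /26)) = -54197 /59754584 -33 * sqrt(13) /119509168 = -0.00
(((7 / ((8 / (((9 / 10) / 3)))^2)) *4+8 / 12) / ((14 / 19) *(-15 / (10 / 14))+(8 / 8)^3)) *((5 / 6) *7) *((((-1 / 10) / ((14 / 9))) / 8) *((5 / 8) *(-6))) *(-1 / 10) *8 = 193173 / 28160000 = 0.01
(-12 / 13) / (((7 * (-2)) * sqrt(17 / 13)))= 6 * sqrt(221) / 1547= 0.06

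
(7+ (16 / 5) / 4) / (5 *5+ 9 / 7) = 273 / 920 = 0.30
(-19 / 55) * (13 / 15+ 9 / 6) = -1349 / 1650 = -0.82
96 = 96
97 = 97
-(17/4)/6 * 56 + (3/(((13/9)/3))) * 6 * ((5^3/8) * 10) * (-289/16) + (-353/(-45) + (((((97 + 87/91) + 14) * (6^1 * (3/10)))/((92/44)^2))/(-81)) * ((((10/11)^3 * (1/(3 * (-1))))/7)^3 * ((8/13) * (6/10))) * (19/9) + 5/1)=-5721231593111543612354761/54211114316022824160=-105536.14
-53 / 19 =-2.79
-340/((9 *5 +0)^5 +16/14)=-2380/1291696883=-0.00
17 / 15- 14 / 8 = -0.62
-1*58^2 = -3364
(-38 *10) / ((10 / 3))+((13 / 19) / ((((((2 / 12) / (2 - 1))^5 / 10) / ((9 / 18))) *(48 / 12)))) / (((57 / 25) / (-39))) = -41108154 / 361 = -113873.00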